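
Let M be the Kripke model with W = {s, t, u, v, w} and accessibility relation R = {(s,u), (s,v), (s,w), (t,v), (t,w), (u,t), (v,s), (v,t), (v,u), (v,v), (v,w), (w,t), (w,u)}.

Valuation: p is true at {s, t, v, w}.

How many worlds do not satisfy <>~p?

s: successors {u, v, w}; ~p there: u:T, v:F, w:F. ✓
t: successors {v, w}; ~p there: v:F, w:F. ✗
u: successors {t}; ~p there: t:F. ✗
v: successors {s, t, u, v, w}; ~p there: s:F, t:F, u:T, v:F, w:F. ✓
w: successors {t, u}; ~p there: t:F, u:T. ✓
Satisfying worlds: {s, v, w}.
So <>~p fails at the other 2 worlds.

2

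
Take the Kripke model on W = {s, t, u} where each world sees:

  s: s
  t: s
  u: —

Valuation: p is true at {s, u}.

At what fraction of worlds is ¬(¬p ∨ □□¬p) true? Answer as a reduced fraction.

1/3

s: ¬p ∨ □□¬p is F. ✓
t: ¬p ∨ □□¬p is T. ✗
u: ¬p ∨ □□¬p is T. ✗
That's 1 of 3 worlds, so 1/3.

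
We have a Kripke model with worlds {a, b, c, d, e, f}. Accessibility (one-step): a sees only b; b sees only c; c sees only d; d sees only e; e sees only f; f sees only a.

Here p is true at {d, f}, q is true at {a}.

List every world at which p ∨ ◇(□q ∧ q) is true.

a: p is F, ◇(□q ∧ q) is F. ✗
b: p is F, ◇(□q ∧ q) is F. ✗
c: p is F, ◇(□q ∧ q) is F. ✗
d: p is T, ◇(□q ∧ q) is F. ✓
e: p is F, ◇(□q ∧ q) is F. ✗
f: p is T, ◇(□q ∧ q) is F. ✓

{d, f}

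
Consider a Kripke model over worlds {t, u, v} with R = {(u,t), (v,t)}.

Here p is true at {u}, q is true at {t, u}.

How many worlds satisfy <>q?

2

t: no successors, so <>q fails. ✗
u: successors {t}; q there: t:T. ✓
v: successors {t}; q there: t:T. ✓
Satisfying worlds: {u, v}.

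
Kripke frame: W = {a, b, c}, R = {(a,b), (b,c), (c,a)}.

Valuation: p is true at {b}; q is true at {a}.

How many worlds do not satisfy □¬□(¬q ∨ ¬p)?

a: successors {b}; ¬□(¬q ∨ ¬p) there: b:F. ✗
b: successors {c}; ¬□(¬q ∨ ¬p) there: c:F. ✗
c: successors {a}; ¬□(¬q ∨ ¬p) there: a:F. ✗
Satisfying worlds: ∅.
So □¬□(¬q ∨ ¬p) fails at the other 3 worlds.

3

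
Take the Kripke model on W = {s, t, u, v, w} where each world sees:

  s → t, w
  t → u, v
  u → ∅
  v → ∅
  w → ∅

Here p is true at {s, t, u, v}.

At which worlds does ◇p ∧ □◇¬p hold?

∅

s: ◇p is T, □◇¬p is F. ✗
t: ◇p is T, □◇¬p is F. ✗
u: ◇p is F, □◇¬p is T. ✗
v: ◇p is F, □◇¬p is T. ✗
w: ◇p is F, □◇¬p is T. ✗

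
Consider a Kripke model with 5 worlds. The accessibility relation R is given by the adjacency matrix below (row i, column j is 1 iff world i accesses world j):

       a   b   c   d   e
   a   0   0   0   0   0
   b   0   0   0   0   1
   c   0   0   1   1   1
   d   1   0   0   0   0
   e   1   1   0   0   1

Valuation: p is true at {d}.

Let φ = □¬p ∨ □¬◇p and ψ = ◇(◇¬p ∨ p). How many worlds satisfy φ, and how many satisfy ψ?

For □¬p ∨ □¬◇p:
a: □¬p is T, □¬◇p is T. ✓
b: □¬p is T, □¬◇p is T. ✓
c: □¬p is F, □¬◇p is F. ✗
d: □¬p is T, □¬◇p is T. ✓
e: □¬p is T, □¬◇p is T. ✓
— 4 worlds.
For ◇(◇¬p ∨ p):
a: no successors, so ◇(◇¬p ∨ p) fails. ✗
b: successors {e}; ◇¬p ∨ p there: e:T. ✓
c: successors {c, d, e}; ◇¬p ∨ p there: c:T, d:T, e:T. ✓
d: successors {a}; ◇¬p ∨ p there: a:F. ✗
e: successors {a, b, e}; ◇¬p ∨ p there: a:F, b:T, e:T. ✓
— 3 worlds.

4 and 3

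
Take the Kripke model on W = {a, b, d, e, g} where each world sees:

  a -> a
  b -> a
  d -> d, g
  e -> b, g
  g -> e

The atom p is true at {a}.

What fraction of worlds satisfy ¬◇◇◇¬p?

a: ◇◇◇¬p is F. ✓
b: ◇◇◇¬p is F. ✓
d: ◇◇◇¬p is T. ✗
e: ◇◇◇¬p is T. ✗
g: ◇◇◇¬p is T. ✗
That's 2 of 5 worlds, so 2/5.

2/5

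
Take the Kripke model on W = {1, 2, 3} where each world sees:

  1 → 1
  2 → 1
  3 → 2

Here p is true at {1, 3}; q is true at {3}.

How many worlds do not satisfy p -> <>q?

2

1: p is T, <>q is F. ✗
2: p is F, <>q is F. ✓
3: p is T, <>q is F. ✗
Satisfying worlds: {2}.
So p -> <>q fails at the other 2 worlds.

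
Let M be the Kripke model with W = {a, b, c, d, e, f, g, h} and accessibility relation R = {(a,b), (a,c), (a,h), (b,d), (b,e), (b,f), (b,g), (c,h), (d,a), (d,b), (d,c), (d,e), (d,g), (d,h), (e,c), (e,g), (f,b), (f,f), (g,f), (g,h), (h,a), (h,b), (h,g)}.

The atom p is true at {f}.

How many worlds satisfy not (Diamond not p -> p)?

7

a: Diamond not p -> p is F. ✓
b: Diamond not p -> p is F. ✓
c: Diamond not p -> p is F. ✓
d: Diamond not p -> p is F. ✓
e: Diamond not p -> p is F. ✓
f: Diamond not p -> p is T. ✗
g: Diamond not p -> p is F. ✓
h: Diamond not p -> p is F. ✓
Satisfying worlds: {a, b, c, d, e, g, h}.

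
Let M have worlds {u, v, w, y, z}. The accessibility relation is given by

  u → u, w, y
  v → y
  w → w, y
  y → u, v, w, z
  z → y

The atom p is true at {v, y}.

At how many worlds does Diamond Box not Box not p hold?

u: successors {u, w, y}; Box not Box not p there: u:T, w:T, y:T. ✓
v: successors {y}; Box not Box not p there: y:T. ✓
w: successors {w, y}; Box not Box not p there: w:T, y:T. ✓
y: successors {u, v, w, z}; Box not Box not p there: u:T, v:T, w:T, z:T. ✓
z: successors {y}; Box not Box not p there: y:T. ✓
Satisfying worlds: {u, v, w, y, z}.

5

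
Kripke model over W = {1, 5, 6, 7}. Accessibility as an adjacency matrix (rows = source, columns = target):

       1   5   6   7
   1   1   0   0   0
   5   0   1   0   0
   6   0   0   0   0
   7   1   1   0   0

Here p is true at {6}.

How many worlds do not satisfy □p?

3

1: successors {1}; p there: 1:F. ✗
5: successors {5}; p there: 5:F. ✗
6: no successors, so □p holds vacuously. ✓
7: successors {1, 5}; p there: 1:F, 5:F. ✗
Satisfying worlds: {6}.
So □p fails at the other 3 worlds.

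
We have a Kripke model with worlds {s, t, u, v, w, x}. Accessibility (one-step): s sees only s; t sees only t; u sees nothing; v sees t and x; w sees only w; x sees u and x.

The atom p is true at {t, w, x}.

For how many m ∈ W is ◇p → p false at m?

1

s: ◇p is F, p is F. ✓
t: ◇p is T, p is T. ✓
u: ◇p is F, p is F. ✓
v: ◇p is T, p is F. ✗
w: ◇p is T, p is T. ✓
x: ◇p is T, p is T. ✓
Satisfying worlds: {s, t, u, w, x}.
So ◇p → p fails at the other 1 world.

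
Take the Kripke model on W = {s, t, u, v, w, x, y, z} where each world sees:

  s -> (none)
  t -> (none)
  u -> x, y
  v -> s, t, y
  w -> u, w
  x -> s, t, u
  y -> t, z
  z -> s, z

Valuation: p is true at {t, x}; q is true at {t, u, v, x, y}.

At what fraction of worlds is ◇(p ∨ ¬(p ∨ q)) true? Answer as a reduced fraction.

s: no successors, so ◇(p ∨ ¬(p ∨ q)) fails. ✗
t: no successors, so ◇(p ∨ ¬(p ∨ q)) fails. ✗
u: successors {x, y}; p ∨ ¬(p ∨ q) there: x:T, y:F. ✓
v: successors {s, t, y}; p ∨ ¬(p ∨ q) there: s:T, t:T, y:F. ✓
w: successors {u, w}; p ∨ ¬(p ∨ q) there: u:F, w:T. ✓
x: successors {s, t, u}; p ∨ ¬(p ∨ q) there: s:T, t:T, u:F. ✓
y: successors {t, z}; p ∨ ¬(p ∨ q) there: t:T, z:T. ✓
z: successors {s, z}; p ∨ ¬(p ∨ q) there: s:T, z:T. ✓
That's 6 of 8 worlds, so 6/8 = 3/4.

3/4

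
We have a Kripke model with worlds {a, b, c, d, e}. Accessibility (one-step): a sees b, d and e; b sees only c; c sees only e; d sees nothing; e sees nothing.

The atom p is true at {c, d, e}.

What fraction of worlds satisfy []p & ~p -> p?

4/5

a: []p & ~p is F, p is F. ✓
b: []p & ~p is T, p is F. ✗
c: []p & ~p is F, p is T. ✓
d: []p & ~p is F, p is T. ✓
e: []p & ~p is F, p is T. ✓
That's 4 of 5 worlds, so 4/5.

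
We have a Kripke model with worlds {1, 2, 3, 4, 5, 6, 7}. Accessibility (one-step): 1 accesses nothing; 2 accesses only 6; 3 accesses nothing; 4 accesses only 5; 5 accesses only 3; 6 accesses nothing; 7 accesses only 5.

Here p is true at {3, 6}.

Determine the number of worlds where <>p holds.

2

1: no successors, so <>p fails. ✗
2: successors {6}; p there: 6:T. ✓
3: no successors, so <>p fails. ✗
4: successors {5}; p there: 5:F. ✗
5: successors {3}; p there: 3:T. ✓
6: no successors, so <>p fails. ✗
7: successors {5}; p there: 5:F. ✗
Satisfying worlds: {2, 5}.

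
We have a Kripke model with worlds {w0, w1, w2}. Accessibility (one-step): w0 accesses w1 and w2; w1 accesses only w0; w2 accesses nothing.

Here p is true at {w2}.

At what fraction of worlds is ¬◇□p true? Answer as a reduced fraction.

w0: ◇□p is T. ✗
w1: ◇□p is F. ✓
w2: ◇□p is F. ✓
That's 2 of 3 worlds, so 2/3.

2/3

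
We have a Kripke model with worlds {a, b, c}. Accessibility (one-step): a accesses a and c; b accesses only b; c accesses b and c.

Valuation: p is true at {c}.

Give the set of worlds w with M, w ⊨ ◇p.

{a, c}

a: successors {a, c}; p there: a:F, c:T. ✓
b: successors {b}; p there: b:F. ✗
c: successors {b, c}; p there: b:F, c:T. ✓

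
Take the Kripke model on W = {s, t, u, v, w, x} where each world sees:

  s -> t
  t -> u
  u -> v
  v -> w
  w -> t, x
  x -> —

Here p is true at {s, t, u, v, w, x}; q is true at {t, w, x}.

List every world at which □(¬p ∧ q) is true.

s: successors {t}; ¬p ∧ q there: t:F. ✗
t: successors {u}; ¬p ∧ q there: u:F. ✗
u: successors {v}; ¬p ∧ q there: v:F. ✗
v: successors {w}; ¬p ∧ q there: w:F. ✗
w: successors {t, x}; ¬p ∧ q there: t:F, x:F. ✗
x: no successors, so □(¬p ∧ q) holds vacuously. ✓

{x}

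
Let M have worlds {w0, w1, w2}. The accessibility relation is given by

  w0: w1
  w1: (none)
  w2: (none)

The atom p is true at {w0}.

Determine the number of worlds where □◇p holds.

2

w0: successors {w1}; ◇p there: w1:F. ✗
w1: no successors, so □◇p holds vacuously. ✓
w2: no successors, so □◇p holds vacuously. ✓
Satisfying worlds: {w1, w2}.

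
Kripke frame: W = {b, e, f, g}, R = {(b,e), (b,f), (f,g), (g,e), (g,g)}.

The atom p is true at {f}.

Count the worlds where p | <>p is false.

b: p is F, <>p is T. ✓
e: p is F, <>p is F. ✗
f: p is T, <>p is F. ✓
g: p is F, <>p is F. ✗
Satisfying worlds: {b, f}.
So p | <>p fails at the other 2 worlds.

2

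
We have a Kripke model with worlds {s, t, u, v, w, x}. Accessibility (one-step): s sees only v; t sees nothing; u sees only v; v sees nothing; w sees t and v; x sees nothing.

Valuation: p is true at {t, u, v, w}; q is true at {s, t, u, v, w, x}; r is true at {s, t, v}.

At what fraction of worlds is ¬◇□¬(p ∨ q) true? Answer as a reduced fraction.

1/2

s: ◇□¬(p ∨ q) is T. ✗
t: ◇□¬(p ∨ q) is F. ✓
u: ◇□¬(p ∨ q) is T. ✗
v: ◇□¬(p ∨ q) is F. ✓
w: ◇□¬(p ∨ q) is T. ✗
x: ◇□¬(p ∨ q) is F. ✓
That's 3 of 6 worlds, so 3/6 = 1/2.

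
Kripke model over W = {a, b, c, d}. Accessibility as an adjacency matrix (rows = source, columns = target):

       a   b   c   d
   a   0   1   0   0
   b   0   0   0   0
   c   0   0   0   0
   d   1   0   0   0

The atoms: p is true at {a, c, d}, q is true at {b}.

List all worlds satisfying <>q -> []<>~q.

a: <>q is T, []<>~q is F. ✗
b: <>q is F, []<>~q is T. ✓
c: <>q is F, []<>~q is T. ✓
d: <>q is F, []<>~q is F. ✓

{b, c, d}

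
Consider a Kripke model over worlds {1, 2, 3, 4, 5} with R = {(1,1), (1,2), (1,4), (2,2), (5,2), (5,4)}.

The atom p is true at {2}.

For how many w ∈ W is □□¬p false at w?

1: successors {1, 2, 4}; □¬p there: 1:F, 2:F, 4:T. ✗
2: successors {2}; □¬p there: 2:F. ✗
3: no successors, so □□¬p holds vacuously. ✓
4: no successors, so □□¬p holds vacuously. ✓
5: successors {2, 4}; □¬p there: 2:F, 4:T. ✗
Satisfying worlds: {3, 4}.
So □□¬p fails at the other 3 worlds.

3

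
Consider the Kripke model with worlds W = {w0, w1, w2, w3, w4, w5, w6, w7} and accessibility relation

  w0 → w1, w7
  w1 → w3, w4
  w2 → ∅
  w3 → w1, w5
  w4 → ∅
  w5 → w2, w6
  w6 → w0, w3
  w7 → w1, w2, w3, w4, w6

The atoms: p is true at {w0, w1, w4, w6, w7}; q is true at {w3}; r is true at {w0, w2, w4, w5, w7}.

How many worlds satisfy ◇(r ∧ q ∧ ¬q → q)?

6

w0: successors {w1, w7}; r ∧ q ∧ ¬q → q there: w1:T, w7:T. ✓
w1: successors {w3, w4}; r ∧ q ∧ ¬q → q there: w3:T, w4:T. ✓
w2: no successors, so ◇(r ∧ q ∧ ¬q → q) fails. ✗
w3: successors {w1, w5}; r ∧ q ∧ ¬q → q there: w1:T, w5:T. ✓
w4: no successors, so ◇(r ∧ q ∧ ¬q → q) fails. ✗
w5: successors {w2, w6}; r ∧ q ∧ ¬q → q there: w2:T, w6:T. ✓
w6: successors {w0, w3}; r ∧ q ∧ ¬q → q there: w0:T, w3:T. ✓
w7: successors {w1, w2, w3, w4, w6}; r ∧ q ∧ ¬q → q there: w1:T, w2:T, w3:T, w4:T, w6:T. ✓
Satisfying worlds: {w0, w1, w3, w5, w6, w7}.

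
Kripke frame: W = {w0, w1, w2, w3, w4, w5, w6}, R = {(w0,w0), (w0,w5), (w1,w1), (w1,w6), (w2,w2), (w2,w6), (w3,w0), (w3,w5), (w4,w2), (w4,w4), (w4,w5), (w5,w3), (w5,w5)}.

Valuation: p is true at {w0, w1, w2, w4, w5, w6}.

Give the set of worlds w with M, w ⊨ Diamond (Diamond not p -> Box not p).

{w0, w1, w2, w3, w4, w5}

w0: successors {w0, w5}; Diamond not p -> Box not p there: w0:T, w5:F. ✓
w1: successors {w1, w6}; Diamond not p -> Box not p there: w1:T, w6:T. ✓
w2: successors {w2, w6}; Diamond not p -> Box not p there: w2:T, w6:T. ✓
w3: successors {w0, w5}; Diamond not p -> Box not p there: w0:T, w5:F. ✓
w4: successors {w2, w4, w5}; Diamond not p -> Box not p there: w2:T, w4:T, w5:F. ✓
w5: successors {w3, w5}; Diamond not p -> Box not p there: w3:T, w5:F. ✓
w6: no successors, so Diamond (Diamond not p -> Box not p) fails. ✗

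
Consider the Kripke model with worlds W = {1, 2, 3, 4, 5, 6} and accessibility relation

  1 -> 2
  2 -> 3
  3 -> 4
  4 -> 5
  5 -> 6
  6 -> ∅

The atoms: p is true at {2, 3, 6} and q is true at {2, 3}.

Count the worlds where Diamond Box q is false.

1: successors {2}; Box q there: 2:T. ✓
2: successors {3}; Box q there: 3:F. ✗
3: successors {4}; Box q there: 4:F. ✗
4: successors {5}; Box q there: 5:F. ✗
5: successors {6}; Box q there: 6:T. ✓
6: no successors, so Diamond Box q fails. ✗
Satisfying worlds: {1, 5}.
So Diamond Box q fails at the other 4 worlds.

4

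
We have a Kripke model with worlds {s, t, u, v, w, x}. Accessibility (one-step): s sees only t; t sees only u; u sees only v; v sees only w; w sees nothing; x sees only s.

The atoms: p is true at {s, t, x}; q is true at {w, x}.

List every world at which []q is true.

s: successors {t}; q there: t:F. ✗
t: successors {u}; q there: u:F. ✗
u: successors {v}; q there: v:F. ✗
v: successors {w}; q there: w:T. ✓
w: no successors, so []q holds vacuously. ✓
x: successors {s}; q there: s:F. ✗

{v, w}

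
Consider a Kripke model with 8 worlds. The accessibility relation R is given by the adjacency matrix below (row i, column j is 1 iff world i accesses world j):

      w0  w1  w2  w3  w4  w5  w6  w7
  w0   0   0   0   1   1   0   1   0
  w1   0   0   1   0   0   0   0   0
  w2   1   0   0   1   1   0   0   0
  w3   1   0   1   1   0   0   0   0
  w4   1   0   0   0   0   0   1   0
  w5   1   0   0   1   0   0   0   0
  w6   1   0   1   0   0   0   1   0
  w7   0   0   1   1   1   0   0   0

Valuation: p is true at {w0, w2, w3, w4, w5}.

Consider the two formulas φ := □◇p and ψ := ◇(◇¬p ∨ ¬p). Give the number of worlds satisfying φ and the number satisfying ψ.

For □◇p:
w0: successors {w3, w4, w6}; ◇p there: w3:T, w4:T, w6:T. ✓
w1: successors {w2}; ◇p there: w2:T. ✓
w2: successors {w0, w3, w4}; ◇p there: w0:T, w3:T, w4:T. ✓
w3: successors {w0, w2, w3}; ◇p there: w0:T, w2:T, w3:T. ✓
w4: successors {w0, w6}; ◇p there: w0:T, w6:T. ✓
w5: successors {w0, w3}; ◇p there: w0:T, w3:T. ✓
w6: successors {w0, w2, w6}; ◇p there: w0:T, w2:T, w6:T. ✓
w7: successors {w2, w3, w4}; ◇p there: w2:T, w3:T, w4:T. ✓
— 8 worlds.
For ◇(◇¬p ∨ ¬p):
w0: successors {w3, w4, w6}; ◇¬p ∨ ¬p there: w3:F, w4:T, w6:T. ✓
w1: successors {w2}; ◇¬p ∨ ¬p there: w2:F. ✗
w2: successors {w0, w3, w4}; ◇¬p ∨ ¬p there: w0:T, w3:F, w4:T. ✓
w3: successors {w0, w2, w3}; ◇¬p ∨ ¬p there: w0:T, w2:F, w3:F. ✓
w4: successors {w0, w6}; ◇¬p ∨ ¬p there: w0:T, w6:T. ✓
w5: successors {w0, w3}; ◇¬p ∨ ¬p there: w0:T, w3:F. ✓
w6: successors {w0, w2, w6}; ◇¬p ∨ ¬p there: w0:T, w2:F, w6:T. ✓
w7: successors {w2, w3, w4}; ◇¬p ∨ ¬p there: w2:F, w3:F, w4:T. ✓
— 7 worlds.

8 and 7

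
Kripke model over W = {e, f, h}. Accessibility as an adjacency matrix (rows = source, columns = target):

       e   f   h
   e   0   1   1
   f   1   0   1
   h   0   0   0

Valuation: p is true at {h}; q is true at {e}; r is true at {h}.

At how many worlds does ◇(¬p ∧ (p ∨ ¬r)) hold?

2

e: successors {f, h}; ¬p ∧ (p ∨ ¬r) there: f:T, h:F. ✓
f: successors {e, h}; ¬p ∧ (p ∨ ¬r) there: e:T, h:F. ✓
h: no successors, so ◇(¬p ∧ (p ∨ ¬r)) fails. ✗
Satisfying worlds: {e, f}.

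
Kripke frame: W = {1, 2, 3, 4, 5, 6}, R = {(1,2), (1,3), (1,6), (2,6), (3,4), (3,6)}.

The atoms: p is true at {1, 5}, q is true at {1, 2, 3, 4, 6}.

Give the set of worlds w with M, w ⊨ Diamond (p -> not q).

1: successors {2, 3, 6}; p -> not q there: 2:T, 3:T, 6:T. ✓
2: successors {6}; p -> not q there: 6:T. ✓
3: successors {4, 6}; p -> not q there: 4:T, 6:T. ✓
4: no successors, so Diamond (p -> not q) fails. ✗
5: no successors, so Diamond (p -> not q) fails. ✗
6: no successors, so Diamond (p -> not q) fails. ✗

{1, 2, 3}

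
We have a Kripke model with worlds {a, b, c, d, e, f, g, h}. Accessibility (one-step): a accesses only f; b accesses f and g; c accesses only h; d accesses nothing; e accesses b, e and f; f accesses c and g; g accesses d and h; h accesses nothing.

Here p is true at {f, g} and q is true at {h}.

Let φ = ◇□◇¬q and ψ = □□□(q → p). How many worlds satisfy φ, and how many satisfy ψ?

For ◇□◇¬q:
a: successors {f}; □◇¬q there: f:F. ✗
b: successors {f, g}; □◇¬q there: f:F, g:F. ✗
c: successors {h}; □◇¬q there: h:T. ✓
d: no successors, so ◇□◇¬q fails. ✗
e: successors {b, e, f}; □◇¬q there: b:T, e:T, f:F. ✓
f: successors {c, g}; □◇¬q there: c:F, g:F. ✗
g: successors {d, h}; □◇¬q there: d:T, h:T. ✓
h: no successors, so ◇□◇¬q fails. ✗
— 3 worlds.
For □□□(q → p):
a: successors {f}; □□(q → p) there: f:F. ✗
b: successors {f, g}; □□(q → p) there: f:F, g:T. ✗
c: successors {h}; □□(q → p) there: h:T. ✓
d: no successors, so □□□(q → p) holds vacuously. ✓
e: successors {b, e, f}; □□(q → p) there: b:F, e:T, f:F. ✗
f: successors {c, g}; □□(q → p) there: c:T, g:T. ✓
g: successors {d, h}; □□(q → p) there: d:T, h:T. ✓
h: no successors, so □□□(q → p) holds vacuously. ✓
— 5 worlds.

3 and 5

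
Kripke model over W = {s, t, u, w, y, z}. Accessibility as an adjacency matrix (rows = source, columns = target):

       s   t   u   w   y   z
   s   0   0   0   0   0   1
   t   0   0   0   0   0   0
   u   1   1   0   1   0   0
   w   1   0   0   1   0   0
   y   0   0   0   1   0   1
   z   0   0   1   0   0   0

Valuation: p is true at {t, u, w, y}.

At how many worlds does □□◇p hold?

2

s: successors {z}; □◇p there: z:T. ✓
t: no successors, so □□◇p holds vacuously. ✓
u: successors {s, t, w}; □◇p there: s:T, t:T, w:F. ✗
w: successors {s, w}; □◇p there: s:T, w:F. ✗
y: successors {w, z}; □◇p there: w:F, z:T. ✗
z: successors {u}; □◇p there: u:F. ✗
Satisfying worlds: {s, t}.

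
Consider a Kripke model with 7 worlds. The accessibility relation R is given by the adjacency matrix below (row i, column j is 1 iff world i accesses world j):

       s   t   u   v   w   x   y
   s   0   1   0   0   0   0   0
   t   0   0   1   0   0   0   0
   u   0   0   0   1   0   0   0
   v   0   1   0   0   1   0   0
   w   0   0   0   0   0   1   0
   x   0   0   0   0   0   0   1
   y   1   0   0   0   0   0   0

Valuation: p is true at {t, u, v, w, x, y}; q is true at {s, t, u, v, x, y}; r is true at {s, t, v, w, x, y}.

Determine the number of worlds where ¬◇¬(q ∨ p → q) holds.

s: ◇¬(q ∨ p → q) is F. ✓
t: ◇¬(q ∨ p → q) is F. ✓
u: ◇¬(q ∨ p → q) is F. ✓
v: ◇¬(q ∨ p → q) is T. ✗
w: ◇¬(q ∨ p → q) is F. ✓
x: ◇¬(q ∨ p → q) is F. ✓
y: ◇¬(q ∨ p → q) is F. ✓
Satisfying worlds: {s, t, u, w, x, y}.

6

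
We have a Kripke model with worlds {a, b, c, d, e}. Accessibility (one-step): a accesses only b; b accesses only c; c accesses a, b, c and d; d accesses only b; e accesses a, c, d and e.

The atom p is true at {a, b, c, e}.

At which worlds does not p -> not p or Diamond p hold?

{a, b, c, d, e}

a: not p is F, not p or Diamond p is T. ✓
b: not p is F, not p or Diamond p is T. ✓
c: not p is F, not p or Diamond p is T. ✓
d: not p is T, not p or Diamond p is T. ✓
e: not p is F, not p or Diamond p is T. ✓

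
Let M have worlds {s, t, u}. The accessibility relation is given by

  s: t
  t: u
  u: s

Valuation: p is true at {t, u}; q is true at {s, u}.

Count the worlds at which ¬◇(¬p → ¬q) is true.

1

s: ◇(¬p → ¬q) is T. ✗
t: ◇(¬p → ¬q) is T. ✗
u: ◇(¬p → ¬q) is F. ✓
Satisfying worlds: {u}.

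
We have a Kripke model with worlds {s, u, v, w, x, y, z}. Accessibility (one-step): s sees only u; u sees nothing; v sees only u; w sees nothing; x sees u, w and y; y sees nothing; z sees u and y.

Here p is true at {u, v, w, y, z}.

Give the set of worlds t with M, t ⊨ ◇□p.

{s, v, x, z}

s: successors {u}; □p there: u:T. ✓
u: no successors, so ◇□p fails. ✗
v: successors {u}; □p there: u:T. ✓
w: no successors, so ◇□p fails. ✗
x: successors {u, w, y}; □p there: u:T, w:T, y:T. ✓
y: no successors, so ◇□p fails. ✗
z: successors {u, y}; □p there: u:T, y:T. ✓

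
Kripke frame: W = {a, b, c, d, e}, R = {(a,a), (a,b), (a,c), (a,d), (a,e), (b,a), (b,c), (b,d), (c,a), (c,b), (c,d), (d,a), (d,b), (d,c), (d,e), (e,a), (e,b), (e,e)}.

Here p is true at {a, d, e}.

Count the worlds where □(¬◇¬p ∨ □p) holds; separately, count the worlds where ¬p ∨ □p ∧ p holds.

0 and 2

For □(¬◇¬p ∨ □p):
a: successors {a, b, c, d, e}; ¬◇¬p ∨ □p there: a:F, b:F, c:F, d:F, e:F. ✗
b: successors {a, c, d}; ¬◇¬p ∨ □p there: a:F, c:F, d:F. ✗
c: successors {a, b, d}; ¬◇¬p ∨ □p there: a:F, b:F, d:F. ✗
d: successors {a, b, c, e}; ¬◇¬p ∨ □p there: a:F, b:F, c:F, e:F. ✗
e: successors {a, b, e}; ¬◇¬p ∨ □p there: a:F, b:F, e:F. ✗
— 0 worlds.
For ¬p ∨ □p ∧ p:
a: ¬p is F, □p ∧ p is F. ✗
b: ¬p is T, □p ∧ p is F. ✓
c: ¬p is T, □p ∧ p is F. ✓
d: ¬p is F, □p ∧ p is F. ✗
e: ¬p is F, □p ∧ p is F. ✗
— 2 worlds.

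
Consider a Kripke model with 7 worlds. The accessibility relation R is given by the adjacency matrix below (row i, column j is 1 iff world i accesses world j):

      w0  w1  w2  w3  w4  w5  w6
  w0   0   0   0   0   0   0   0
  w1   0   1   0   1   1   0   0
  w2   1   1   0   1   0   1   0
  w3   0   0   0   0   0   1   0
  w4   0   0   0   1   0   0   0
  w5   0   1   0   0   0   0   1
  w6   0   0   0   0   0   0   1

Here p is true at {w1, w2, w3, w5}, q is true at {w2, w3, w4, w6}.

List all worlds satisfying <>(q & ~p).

{w1, w5, w6}

w0: no successors, so <>(q & ~p) fails. ✗
w1: successors {w1, w3, w4}; q & ~p there: w1:F, w3:F, w4:T. ✓
w2: successors {w0, w1, w3, w5}; q & ~p there: w0:F, w1:F, w3:F, w5:F. ✗
w3: successors {w5}; q & ~p there: w5:F. ✗
w4: successors {w3}; q & ~p there: w3:F. ✗
w5: successors {w1, w6}; q & ~p there: w1:F, w6:T. ✓
w6: successors {w6}; q & ~p there: w6:T. ✓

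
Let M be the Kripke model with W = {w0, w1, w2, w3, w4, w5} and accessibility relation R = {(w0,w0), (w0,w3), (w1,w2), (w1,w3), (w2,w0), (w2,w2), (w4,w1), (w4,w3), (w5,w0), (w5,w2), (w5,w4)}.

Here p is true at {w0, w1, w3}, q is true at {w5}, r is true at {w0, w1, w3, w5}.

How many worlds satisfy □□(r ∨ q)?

2

w0: successors {w0, w3}; □(r ∨ q) there: w0:T, w3:T. ✓
w1: successors {w2, w3}; □(r ∨ q) there: w2:F, w3:T. ✗
w2: successors {w0, w2}; □(r ∨ q) there: w0:T, w2:F. ✗
w3: no successors, so □□(r ∨ q) holds vacuously. ✓
w4: successors {w1, w3}; □(r ∨ q) there: w1:F, w3:T. ✗
w5: successors {w0, w2, w4}; □(r ∨ q) there: w0:T, w2:F, w4:T. ✗
Satisfying worlds: {w0, w3}.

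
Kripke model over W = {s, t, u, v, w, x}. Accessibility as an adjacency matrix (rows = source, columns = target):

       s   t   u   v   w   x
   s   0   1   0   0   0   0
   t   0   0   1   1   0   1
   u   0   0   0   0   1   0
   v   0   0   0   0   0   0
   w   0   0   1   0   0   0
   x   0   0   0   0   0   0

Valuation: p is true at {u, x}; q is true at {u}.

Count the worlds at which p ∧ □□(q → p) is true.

2

s: p is F, □□(q → p) is T. ✗
t: p is F, □□(q → p) is T. ✗
u: p is T, □□(q → p) is T. ✓
v: p is F, □□(q → p) is T. ✗
w: p is F, □□(q → p) is T. ✗
x: p is T, □□(q → p) is T. ✓
Satisfying worlds: {u, x}.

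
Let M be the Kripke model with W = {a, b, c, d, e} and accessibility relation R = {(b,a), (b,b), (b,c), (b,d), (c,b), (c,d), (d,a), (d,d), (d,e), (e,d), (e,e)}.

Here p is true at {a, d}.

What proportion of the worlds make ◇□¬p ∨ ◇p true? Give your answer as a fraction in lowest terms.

4/5

a: ◇□¬p is F, ◇p is F. ✗
b: ◇□¬p is T, ◇p is T. ✓
c: ◇□¬p is F, ◇p is T. ✓
d: ◇□¬p is T, ◇p is T. ✓
e: ◇□¬p is F, ◇p is T. ✓
That's 4 of 5 worlds, so 4/5.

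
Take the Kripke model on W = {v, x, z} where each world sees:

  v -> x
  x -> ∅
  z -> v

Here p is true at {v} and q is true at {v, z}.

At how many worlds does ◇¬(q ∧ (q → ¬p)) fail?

v: successors {x}; ¬(q ∧ (q → ¬p)) there: x:T. ✓
x: no successors, so ◇¬(q ∧ (q → ¬p)) fails. ✗
z: successors {v}; ¬(q ∧ (q → ¬p)) there: v:T. ✓
Satisfying worlds: {v, z}.
So ◇¬(q ∧ (q → ¬p)) fails at the other 1 world.

1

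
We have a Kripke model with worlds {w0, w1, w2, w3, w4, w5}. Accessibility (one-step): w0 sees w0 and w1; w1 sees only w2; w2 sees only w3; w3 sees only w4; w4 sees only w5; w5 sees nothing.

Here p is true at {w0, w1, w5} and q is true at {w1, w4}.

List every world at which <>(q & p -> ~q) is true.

w0: successors {w0, w1}; q & p -> ~q there: w0:T, w1:F. ✓
w1: successors {w2}; q & p -> ~q there: w2:T. ✓
w2: successors {w3}; q & p -> ~q there: w3:T. ✓
w3: successors {w4}; q & p -> ~q there: w4:T. ✓
w4: successors {w5}; q & p -> ~q there: w5:T. ✓
w5: no successors, so <>(q & p -> ~q) fails. ✗

{w0, w1, w2, w3, w4}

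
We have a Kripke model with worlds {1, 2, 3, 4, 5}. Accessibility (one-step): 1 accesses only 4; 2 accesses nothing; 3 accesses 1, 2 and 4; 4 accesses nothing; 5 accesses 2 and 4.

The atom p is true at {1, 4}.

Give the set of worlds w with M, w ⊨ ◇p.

{1, 3, 5}

1: successors {4}; p there: 4:T. ✓
2: no successors, so ◇p fails. ✗
3: successors {1, 2, 4}; p there: 1:T, 2:F, 4:T. ✓
4: no successors, so ◇p fails. ✗
5: successors {2, 4}; p there: 2:F, 4:T. ✓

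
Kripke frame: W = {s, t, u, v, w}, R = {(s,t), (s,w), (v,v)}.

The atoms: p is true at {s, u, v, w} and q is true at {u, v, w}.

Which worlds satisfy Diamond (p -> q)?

{s, v}

s: successors {t, w}; p -> q there: t:T, w:T. ✓
t: no successors, so Diamond (p -> q) fails. ✗
u: no successors, so Diamond (p -> q) fails. ✗
v: successors {v}; p -> q there: v:T. ✓
w: no successors, so Diamond (p -> q) fails. ✗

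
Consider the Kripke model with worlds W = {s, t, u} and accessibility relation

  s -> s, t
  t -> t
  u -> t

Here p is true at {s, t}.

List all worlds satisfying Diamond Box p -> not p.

{u}

s: Diamond Box p is T, not p is F. ✗
t: Diamond Box p is T, not p is F. ✗
u: Diamond Box p is T, not p is T. ✓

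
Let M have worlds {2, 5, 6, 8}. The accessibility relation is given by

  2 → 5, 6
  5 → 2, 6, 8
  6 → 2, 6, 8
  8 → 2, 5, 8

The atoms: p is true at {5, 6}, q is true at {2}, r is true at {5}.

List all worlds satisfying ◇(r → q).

{2, 5, 6, 8}

2: successors {5, 6}; r → q there: 5:F, 6:T. ✓
5: successors {2, 6, 8}; r → q there: 2:T, 6:T, 8:T. ✓
6: successors {2, 6, 8}; r → q there: 2:T, 6:T, 8:T. ✓
8: successors {2, 5, 8}; r → q there: 2:T, 5:F, 8:T. ✓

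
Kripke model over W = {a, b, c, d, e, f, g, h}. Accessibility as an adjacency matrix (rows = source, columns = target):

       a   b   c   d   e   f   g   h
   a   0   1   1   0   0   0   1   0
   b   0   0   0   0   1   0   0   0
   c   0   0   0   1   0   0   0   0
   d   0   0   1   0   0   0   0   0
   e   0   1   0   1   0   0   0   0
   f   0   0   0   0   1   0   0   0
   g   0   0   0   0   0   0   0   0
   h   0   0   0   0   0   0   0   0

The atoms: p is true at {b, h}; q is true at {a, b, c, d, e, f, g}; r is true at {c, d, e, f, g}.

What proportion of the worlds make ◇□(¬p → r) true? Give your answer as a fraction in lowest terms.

a: successors {b, c, g}; □(¬p → r) there: b:T, c:T, g:T. ✓
b: successors {e}; □(¬p → r) there: e:T. ✓
c: successors {d}; □(¬p → r) there: d:T. ✓
d: successors {c}; □(¬p → r) there: c:T. ✓
e: successors {b, d}; □(¬p → r) there: b:T, d:T. ✓
f: successors {e}; □(¬p → r) there: e:T. ✓
g: no successors, so ◇□(¬p → r) fails. ✗
h: no successors, so ◇□(¬p → r) fails. ✗
That's 6 of 8 worlds, so 6/8 = 3/4.

3/4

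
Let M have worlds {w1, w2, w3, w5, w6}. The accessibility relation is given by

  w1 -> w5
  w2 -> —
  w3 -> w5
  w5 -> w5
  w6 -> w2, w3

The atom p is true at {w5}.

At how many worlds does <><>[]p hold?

4

w1: successors {w5}; <>[]p there: w5:T. ✓
w2: no successors, so <><>[]p fails. ✗
w3: successors {w5}; <>[]p there: w5:T. ✓
w5: successors {w5}; <>[]p there: w5:T. ✓
w6: successors {w2, w3}; <>[]p there: w2:F, w3:T. ✓
Satisfying worlds: {w1, w3, w5, w6}.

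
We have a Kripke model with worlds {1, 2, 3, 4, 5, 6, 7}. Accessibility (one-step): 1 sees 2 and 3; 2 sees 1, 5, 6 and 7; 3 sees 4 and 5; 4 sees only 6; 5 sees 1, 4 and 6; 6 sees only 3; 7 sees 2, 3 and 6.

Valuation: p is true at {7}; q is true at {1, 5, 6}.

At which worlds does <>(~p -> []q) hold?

1: successors {2, 3}; ~p -> []q there: 2:F, 3:F. ✗
2: successors {1, 5, 6, 7}; ~p -> []q there: 1:F, 5:F, 6:F, 7:T. ✓
3: successors {4, 5}; ~p -> []q there: 4:T, 5:F. ✓
4: successors {6}; ~p -> []q there: 6:F. ✗
5: successors {1, 4, 6}; ~p -> []q there: 1:F, 4:T, 6:F. ✓
6: successors {3}; ~p -> []q there: 3:F. ✗
7: successors {2, 3, 6}; ~p -> []q there: 2:F, 3:F, 6:F. ✗

{2, 3, 5}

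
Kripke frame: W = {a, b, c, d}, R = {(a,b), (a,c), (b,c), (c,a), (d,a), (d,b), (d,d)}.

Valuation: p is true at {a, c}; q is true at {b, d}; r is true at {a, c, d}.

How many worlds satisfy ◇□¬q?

3

a: successors {b, c}; □¬q there: b:T, c:T. ✓
b: successors {c}; □¬q there: c:T. ✓
c: successors {a}; □¬q there: a:F. ✗
d: successors {a, b, d}; □¬q there: a:F, b:T, d:F. ✓
Satisfying worlds: {a, b, d}.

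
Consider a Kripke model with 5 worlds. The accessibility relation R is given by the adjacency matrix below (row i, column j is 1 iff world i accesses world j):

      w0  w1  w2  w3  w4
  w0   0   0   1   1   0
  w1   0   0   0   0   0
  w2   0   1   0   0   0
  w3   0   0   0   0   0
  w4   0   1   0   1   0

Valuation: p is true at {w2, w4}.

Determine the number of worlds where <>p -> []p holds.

w0: <>p is T, []p is F. ✗
w1: <>p is F, []p is T. ✓
w2: <>p is F, []p is F. ✓
w3: <>p is F, []p is T. ✓
w4: <>p is F, []p is F. ✓
Satisfying worlds: {w1, w2, w3, w4}.

4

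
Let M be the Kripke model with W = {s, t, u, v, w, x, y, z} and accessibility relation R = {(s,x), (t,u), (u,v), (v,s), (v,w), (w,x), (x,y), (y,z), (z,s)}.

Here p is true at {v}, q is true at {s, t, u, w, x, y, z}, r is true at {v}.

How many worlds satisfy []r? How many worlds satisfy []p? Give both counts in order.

For []r:
s: successors {x}; r there: x:F. ✗
t: successors {u}; r there: u:F. ✗
u: successors {v}; r there: v:T. ✓
v: successors {s, w}; r there: s:F, w:F. ✗
w: successors {x}; r there: x:F. ✗
x: successors {y}; r there: y:F. ✗
y: successors {z}; r there: z:F. ✗
z: successors {s}; r there: s:F. ✗
— 1 world.
For []p:
s: successors {x}; p there: x:F. ✗
t: successors {u}; p there: u:F. ✗
u: successors {v}; p there: v:T. ✓
v: successors {s, w}; p there: s:F, w:F. ✗
w: successors {x}; p there: x:F. ✗
x: successors {y}; p there: y:F. ✗
y: successors {z}; p there: z:F. ✗
z: successors {s}; p there: s:F. ✗
— 1 world.

1 and 1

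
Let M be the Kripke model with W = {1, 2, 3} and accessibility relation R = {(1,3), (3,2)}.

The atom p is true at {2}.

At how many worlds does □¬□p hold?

1: successors {3}; ¬□p there: 3:F. ✗
2: no successors, so □¬□p holds vacuously. ✓
3: successors {2}; ¬□p there: 2:F. ✗
Satisfying worlds: {2}.

1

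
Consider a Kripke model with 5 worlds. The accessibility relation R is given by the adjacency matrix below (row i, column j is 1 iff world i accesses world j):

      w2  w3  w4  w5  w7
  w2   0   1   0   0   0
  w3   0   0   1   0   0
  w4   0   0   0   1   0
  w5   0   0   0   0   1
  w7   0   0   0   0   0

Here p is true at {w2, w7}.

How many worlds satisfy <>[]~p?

3

w2: successors {w3}; []~p there: w3:T. ✓
w3: successors {w4}; []~p there: w4:T. ✓
w4: successors {w5}; []~p there: w5:F. ✗
w5: successors {w7}; []~p there: w7:T. ✓
w7: no successors, so <>[]~p fails. ✗
Satisfying worlds: {w2, w3, w5}.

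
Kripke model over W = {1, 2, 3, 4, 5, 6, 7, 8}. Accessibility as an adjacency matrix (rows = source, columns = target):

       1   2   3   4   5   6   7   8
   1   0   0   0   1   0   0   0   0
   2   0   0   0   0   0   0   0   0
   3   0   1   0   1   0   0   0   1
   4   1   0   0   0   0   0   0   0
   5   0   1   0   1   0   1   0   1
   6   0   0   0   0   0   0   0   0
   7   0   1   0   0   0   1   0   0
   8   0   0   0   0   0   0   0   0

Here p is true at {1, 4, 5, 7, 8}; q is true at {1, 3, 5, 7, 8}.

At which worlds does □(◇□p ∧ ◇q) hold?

1: successors {4}; ◇□p ∧ ◇q there: 4:T. ✓
2: no successors, so □(◇□p ∧ ◇q) holds vacuously. ✓
3: successors {2, 4, 8}; ◇□p ∧ ◇q there: 2:F, 4:T, 8:F. ✗
4: successors {1}; ◇□p ∧ ◇q there: 1:F. ✗
5: successors {2, 4, 6, 8}; ◇□p ∧ ◇q there: 2:F, 4:T, 6:F, 8:F. ✗
6: no successors, so □(◇□p ∧ ◇q) holds vacuously. ✓
7: successors {2, 6}; ◇□p ∧ ◇q there: 2:F, 6:F. ✗
8: no successors, so □(◇□p ∧ ◇q) holds vacuously. ✓

{1, 2, 6, 8}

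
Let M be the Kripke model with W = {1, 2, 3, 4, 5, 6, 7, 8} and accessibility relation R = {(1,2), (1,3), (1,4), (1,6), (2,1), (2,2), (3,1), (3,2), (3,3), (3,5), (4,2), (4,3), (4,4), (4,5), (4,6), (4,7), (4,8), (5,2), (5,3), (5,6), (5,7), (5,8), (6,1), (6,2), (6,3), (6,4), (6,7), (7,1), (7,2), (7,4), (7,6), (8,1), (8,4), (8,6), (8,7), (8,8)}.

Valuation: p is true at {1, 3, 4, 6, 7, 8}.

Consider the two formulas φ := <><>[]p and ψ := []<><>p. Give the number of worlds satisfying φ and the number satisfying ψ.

For <><>[]p:
1: successors {2, 3, 4, 6}; <>[]p there: 2:F, 3:F, 4:T, 6:F. ✓
2: successors {1, 2}; <>[]p there: 1:F, 2:F. ✗
3: successors {1, 2, 3, 5}; <>[]p there: 1:F, 2:F, 3:F, 5:T. ✓
4: successors {2, 3, 4, 5, 6, 7, 8}; <>[]p there: 2:F, 3:F, 4:T, 5:T, 6:F, 7:F, 8:T. ✓
5: successors {2, 3, 6, 7, 8}; <>[]p there: 2:F, 3:F, 6:F, 7:F, 8:T. ✓
6: successors {1, 2, 3, 4, 7}; <>[]p there: 1:F, 2:F, 3:F, 4:T, 7:F. ✓
7: successors {1, 2, 4, 6}; <>[]p there: 1:F, 2:F, 4:T, 6:F. ✓
8: successors {1, 4, 6, 7, 8}; <>[]p there: 1:F, 4:T, 6:F, 7:F, 8:T. ✓
— 7 worlds.
For []<><>p:
1: successors {2, 3, 4, 6}; <><>p there: 2:T, 3:T, 4:T, 6:T. ✓
2: successors {1, 2}; <><>p there: 1:T, 2:T. ✓
3: successors {1, 2, 3, 5}; <><>p there: 1:T, 2:T, 3:T, 5:T. ✓
4: successors {2, 3, 4, 5, 6, 7, 8}; <><>p there: 2:T, 3:T, 4:T, 5:T, 6:T, 7:T, 8:T. ✓
5: successors {2, 3, 6, 7, 8}; <><>p there: 2:T, 3:T, 6:T, 7:T, 8:T. ✓
6: successors {1, 2, 3, 4, 7}; <><>p there: 1:T, 2:T, 3:T, 4:T, 7:T. ✓
7: successors {1, 2, 4, 6}; <><>p there: 1:T, 2:T, 4:T, 6:T. ✓
8: successors {1, 4, 6, 7, 8}; <><>p there: 1:T, 4:T, 6:T, 7:T, 8:T. ✓
— 8 worlds.

7 and 8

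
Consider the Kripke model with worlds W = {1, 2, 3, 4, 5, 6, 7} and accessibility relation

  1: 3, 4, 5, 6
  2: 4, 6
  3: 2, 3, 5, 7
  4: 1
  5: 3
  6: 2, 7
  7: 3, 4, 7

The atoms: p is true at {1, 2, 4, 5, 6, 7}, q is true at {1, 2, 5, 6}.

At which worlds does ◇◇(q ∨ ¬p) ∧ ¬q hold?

{3, 4, 7}

1: ◇◇(q ∨ ¬p) is T, ¬q is F. ✗
2: ◇◇(q ∨ ¬p) is T, ¬q is F. ✗
3: ◇◇(q ∨ ¬p) is T, ¬q is T. ✓
4: ◇◇(q ∨ ¬p) is T, ¬q is T. ✓
5: ◇◇(q ∨ ¬p) is T, ¬q is F. ✗
6: ◇◇(q ∨ ¬p) is T, ¬q is F. ✗
7: ◇◇(q ∨ ¬p) is T, ¬q is T. ✓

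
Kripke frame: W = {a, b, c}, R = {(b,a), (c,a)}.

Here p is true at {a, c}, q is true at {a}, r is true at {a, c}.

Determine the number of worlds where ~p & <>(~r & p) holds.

0

a: ~p is F, <>(~r & p) is F. ✗
b: ~p is T, <>(~r & p) is F. ✗
c: ~p is F, <>(~r & p) is F. ✗
Satisfying worlds: ∅.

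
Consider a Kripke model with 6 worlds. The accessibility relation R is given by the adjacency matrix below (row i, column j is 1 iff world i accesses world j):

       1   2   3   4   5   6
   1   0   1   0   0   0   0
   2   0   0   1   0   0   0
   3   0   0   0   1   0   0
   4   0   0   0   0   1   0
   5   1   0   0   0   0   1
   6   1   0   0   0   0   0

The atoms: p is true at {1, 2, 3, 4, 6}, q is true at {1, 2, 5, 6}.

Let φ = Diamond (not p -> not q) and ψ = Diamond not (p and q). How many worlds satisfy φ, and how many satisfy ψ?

For Diamond (not p -> not q):
1: successors {2}; not p -> not q there: 2:T. ✓
2: successors {3}; not p -> not q there: 3:T. ✓
3: successors {4}; not p -> not q there: 4:T. ✓
4: successors {5}; not p -> not q there: 5:F. ✗
5: successors {1, 6}; not p -> not q there: 1:T, 6:T. ✓
6: successors {1}; not p -> not q there: 1:T. ✓
— 5 worlds.
For Diamond not (p and q):
1: successors {2}; not (p and q) there: 2:F. ✗
2: successors {3}; not (p and q) there: 3:T. ✓
3: successors {4}; not (p and q) there: 4:T. ✓
4: successors {5}; not (p and q) there: 5:T. ✓
5: successors {1, 6}; not (p and q) there: 1:F, 6:F. ✗
6: successors {1}; not (p and q) there: 1:F. ✗
— 3 worlds.

5 and 3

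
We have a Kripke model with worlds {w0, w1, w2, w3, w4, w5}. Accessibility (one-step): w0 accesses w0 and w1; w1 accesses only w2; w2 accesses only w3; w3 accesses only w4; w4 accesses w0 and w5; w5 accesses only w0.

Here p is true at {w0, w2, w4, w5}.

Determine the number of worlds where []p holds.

4

w0: successors {w0, w1}; p there: w0:T, w1:F. ✗
w1: successors {w2}; p there: w2:T. ✓
w2: successors {w3}; p there: w3:F. ✗
w3: successors {w4}; p there: w4:T. ✓
w4: successors {w0, w5}; p there: w0:T, w5:T. ✓
w5: successors {w0}; p there: w0:T. ✓
Satisfying worlds: {w1, w3, w4, w5}.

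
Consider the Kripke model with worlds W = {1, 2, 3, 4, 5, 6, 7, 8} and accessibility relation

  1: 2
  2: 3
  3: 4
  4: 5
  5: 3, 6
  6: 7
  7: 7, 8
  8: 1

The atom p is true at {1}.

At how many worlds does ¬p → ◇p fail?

1: ¬p is F, ◇p is F. ✓
2: ¬p is T, ◇p is F. ✗
3: ¬p is T, ◇p is F. ✗
4: ¬p is T, ◇p is F. ✗
5: ¬p is T, ◇p is F. ✗
6: ¬p is T, ◇p is F. ✗
7: ¬p is T, ◇p is F. ✗
8: ¬p is T, ◇p is T. ✓
Satisfying worlds: {1, 8}.
So ¬p → ◇p fails at the other 6 worlds.

6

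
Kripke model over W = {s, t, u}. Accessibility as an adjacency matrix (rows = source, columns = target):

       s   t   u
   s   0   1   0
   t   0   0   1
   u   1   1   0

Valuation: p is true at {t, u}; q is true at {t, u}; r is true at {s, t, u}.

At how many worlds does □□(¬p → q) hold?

s: successors {t}; □(¬p → q) there: t:T. ✓
t: successors {u}; □(¬p → q) there: u:F. ✗
u: successors {s, t}; □(¬p → q) there: s:T, t:T. ✓
Satisfying worlds: {s, u}.

2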